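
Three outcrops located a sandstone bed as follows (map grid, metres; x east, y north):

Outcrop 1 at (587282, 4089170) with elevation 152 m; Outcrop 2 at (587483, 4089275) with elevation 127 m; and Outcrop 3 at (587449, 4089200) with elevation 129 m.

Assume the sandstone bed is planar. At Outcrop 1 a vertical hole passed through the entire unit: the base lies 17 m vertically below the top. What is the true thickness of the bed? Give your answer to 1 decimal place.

Two edge vectors: Outcrop 1→Outcrop 2 = (201, 105, -25), Outcrop 1→Outcrop 3 = (167, 30, -23).
Normal n = (Outcrop 1→Outcrop 2) × (Outcrop 1→Outcrop 3) = (-1665, 448, -11505).
So ∂z/∂x = −n_x/n_z = −0.14472 and ∂z/∂y = −n_y/n_z = 0.03894.
|∇z| = √(a²+b²) = 0.14987, so dip δ = arctan(0.14987) = 8.52°.
True thickness = vertical thickness × cos δ = 17 × cos 8.52° = 16.8 m.

16.8 m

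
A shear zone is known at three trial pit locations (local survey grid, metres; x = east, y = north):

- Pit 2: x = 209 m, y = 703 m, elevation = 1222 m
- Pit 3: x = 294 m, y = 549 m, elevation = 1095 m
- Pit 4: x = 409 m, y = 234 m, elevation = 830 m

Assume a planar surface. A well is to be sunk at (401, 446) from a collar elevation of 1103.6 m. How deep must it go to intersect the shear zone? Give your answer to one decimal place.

89.1 m

Two edge vectors: Pit 2→Pit 3 = (85, -154, -127), Pit 2→Pit 4 = (200, -469, -392).
Normal n = (Pit 2→Pit 3) × (Pit 2→Pit 4) = (805, 7920, -9065).
So ∂z/∂x = −n_x/n_z = 0.08880 and ∂z/∂y = −n_y/n_z = 0.87369.
Intercept c from Pit 2: 1222 − 18.56 − 614.20 = 589.24.
At (401, 446): z_contact = 35.61 + 389.67 + 589.24 = 1014.51 m.
Depth below ground = 1103.6 − 1014.51 = 89.1 m.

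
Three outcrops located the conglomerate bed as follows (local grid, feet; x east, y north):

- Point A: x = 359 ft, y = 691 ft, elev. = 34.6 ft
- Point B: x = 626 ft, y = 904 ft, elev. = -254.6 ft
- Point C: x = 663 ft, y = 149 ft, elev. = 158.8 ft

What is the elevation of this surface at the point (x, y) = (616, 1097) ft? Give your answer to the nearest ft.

Two edge vectors: Point A→Point B = (267, 213, -289.2), Point A→Point C = (304, -542, 124.2).
Normal n = (Point A→Point B) × (Point A→Point C) = (-130291.8, -121078.2, -209466).
So ∂z/∂x = −n_x/n_z = −0.62202 and ∂z/∂y = −n_y/n_z = −0.57803.
Intercept c from Point A: 34.6 + 223.30 + 399.42 = 657.33.
At (616, 1097): z = −383.2 − 634.1 + 657.33 = -359.9 ft.

-360 ft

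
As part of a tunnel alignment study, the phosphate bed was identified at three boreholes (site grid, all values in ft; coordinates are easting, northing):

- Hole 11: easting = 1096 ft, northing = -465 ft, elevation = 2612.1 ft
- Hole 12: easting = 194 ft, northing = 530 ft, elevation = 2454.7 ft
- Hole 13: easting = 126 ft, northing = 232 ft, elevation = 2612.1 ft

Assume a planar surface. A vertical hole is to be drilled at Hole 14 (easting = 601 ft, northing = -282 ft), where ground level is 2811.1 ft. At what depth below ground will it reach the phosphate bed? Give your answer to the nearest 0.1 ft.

Let the plane be z = a·easting + b·northing + c.
Hole 12−Hole 11: −902a + 995b = −157.4;  Hole 13−Hole 11: −970a + 697b = 0.
Solving gives a = −0.326069, b = −0.453783.
Then c = 2612.1 − a·1096 − b·-465 = 2758.46.
At (601, -282): z_contact = −195.97 + 127.97 + 2758.46 = 2690.46 ft.
Depth below ground = 2811.1 − 2690.46 = 120.6 ft.

120.6 ft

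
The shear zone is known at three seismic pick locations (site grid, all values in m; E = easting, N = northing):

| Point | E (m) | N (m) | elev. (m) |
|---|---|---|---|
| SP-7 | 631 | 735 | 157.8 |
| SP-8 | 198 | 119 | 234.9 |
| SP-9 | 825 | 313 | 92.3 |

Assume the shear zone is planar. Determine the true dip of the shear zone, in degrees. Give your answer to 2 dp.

Let the plane be z = a·E + b·N + c.
SP-8−SP-7: −433a − 616b = 77.1;  SP-9−SP-7: 194a − 422b = −65.5.
Solving gives a = −0.24115, b = 0.04435.
Gradient magnitude |∇z| = √(a² + b²) = √(0.05816 + 0.00197) = 0.24520.
True dip = arctan(0.24520) = 13.78°, dipping toward E (azimuth ≈ 100°).

13.78°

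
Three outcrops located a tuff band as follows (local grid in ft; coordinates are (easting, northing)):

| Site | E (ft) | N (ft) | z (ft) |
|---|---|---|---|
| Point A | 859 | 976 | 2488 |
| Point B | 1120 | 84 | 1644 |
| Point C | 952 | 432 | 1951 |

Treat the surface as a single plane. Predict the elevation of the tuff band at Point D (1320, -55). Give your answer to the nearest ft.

Let the plane be z = a·E + b·N + c.
Point B−Point A: 261a − 892b = −844;  Point C−Point A: 93a − 544b = −537.
Solving gives a = 0.33659, b = 1.04467.
Then c = 2488 − a·859 − b·976 = 1179.27.
At (1320, -55): z = 444.3 − 57.5 + 1179.27 = 1566.1 ft.

1566 ft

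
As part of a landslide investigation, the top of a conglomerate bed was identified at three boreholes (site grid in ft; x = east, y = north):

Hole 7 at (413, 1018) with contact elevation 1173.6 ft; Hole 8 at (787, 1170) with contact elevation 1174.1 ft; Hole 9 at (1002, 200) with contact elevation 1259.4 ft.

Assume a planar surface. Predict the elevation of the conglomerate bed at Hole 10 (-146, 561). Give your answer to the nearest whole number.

1191 ft

Two edge vectors: Hole 7→Hole 8 = (374, 152, 0.5), Hole 7→Hole 9 = (589, -818, 85.8).
Normal n = (Hole 7→Hole 8) × (Hole 7→Hole 9) = (13450.6, -31794.7, -395460).
So ∂z/∂x = −n_x/n_z = 0.03401 and ∂z/∂y = −n_y/n_z = −0.08040.
Intercept c from Hole 7: 1173.6 − 14.05 + 81.85 = 1241.40.
At (-146, 561): z = −5.0 − 45.1 + 1241.40 = 1191.3 ft.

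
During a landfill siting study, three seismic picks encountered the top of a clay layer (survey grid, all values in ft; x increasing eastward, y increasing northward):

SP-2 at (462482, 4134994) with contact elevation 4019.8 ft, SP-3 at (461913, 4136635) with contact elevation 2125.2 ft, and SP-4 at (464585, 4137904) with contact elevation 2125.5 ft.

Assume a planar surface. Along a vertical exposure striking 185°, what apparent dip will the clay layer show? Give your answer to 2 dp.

43.42°

Two edge vectors: SP-2→SP-3 = (-569, 1641, -1894.6), SP-2→SP-4 = (2103, 2910, -1894.3).
Normal n = (SP-2→SP-3) × (SP-2→SP-4) = (2404739.7, -5062200.5, -5106813).
So ∂z/∂x = −n_x/n_z = 0.47089 and ∂z/∂y = −n_y/n_z = −0.99126.
Unit vector along 185° is (sin 185°, cos 185°) = (-0.0872, -0.9962).
Slope in that direction = a·(-0.0872) + b·(-0.9962) = 0.94645.
Apparent dip = arctan|0.94645| = 43.42° (true dip is 47.7°, so apparent ≤ true as expected).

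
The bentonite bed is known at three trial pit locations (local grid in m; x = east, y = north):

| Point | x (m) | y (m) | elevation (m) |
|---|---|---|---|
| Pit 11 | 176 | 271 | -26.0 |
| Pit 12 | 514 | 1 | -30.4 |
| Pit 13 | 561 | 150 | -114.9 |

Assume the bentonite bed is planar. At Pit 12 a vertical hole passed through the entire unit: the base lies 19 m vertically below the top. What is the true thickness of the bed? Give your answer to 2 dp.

16.41 m

Two edge vectors: Pit 11→Pit 12 = (338, -270, -4.4), Pit 11→Pit 13 = (385, -121, -88.9).
Normal n = (Pit 11→Pit 12) × (Pit 11→Pit 13) = (23470.6, 28354.2, 63052).
So ∂z/∂x = −n_x/n_z = −0.37224 and ∂z/∂y = −n_y/n_z = −0.44970.
|∇z| = √(a²+b²) = 0.58377, so dip δ = arctan(0.58377) = 30.28°.
True thickness = vertical thickness × cos δ = 19 × cos 30.28° = 16.41 m.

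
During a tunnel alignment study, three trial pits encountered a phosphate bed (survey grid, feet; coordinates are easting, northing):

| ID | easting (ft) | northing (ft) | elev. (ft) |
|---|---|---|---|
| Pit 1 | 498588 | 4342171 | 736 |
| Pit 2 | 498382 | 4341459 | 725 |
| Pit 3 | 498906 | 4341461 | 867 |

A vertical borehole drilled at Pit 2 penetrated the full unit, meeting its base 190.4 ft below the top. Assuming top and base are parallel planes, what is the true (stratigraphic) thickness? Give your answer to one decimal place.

Let the plane be z = a·easting + b·northing + c.
Pit 2−Pit 1: −206a − 712b = −11;  Pit 3−Pit 1: 318a − 710b = 131.
Solving gives a = 0.27123, b = −0.06303.
|∇z| = √(a²+b²) = 0.27846, so dip δ = arctan(0.27846) = 15.56°.
True thickness = vertical thickness × cos δ = 190.4 × cos 15.56° = 183.4 ft.

183.4 ft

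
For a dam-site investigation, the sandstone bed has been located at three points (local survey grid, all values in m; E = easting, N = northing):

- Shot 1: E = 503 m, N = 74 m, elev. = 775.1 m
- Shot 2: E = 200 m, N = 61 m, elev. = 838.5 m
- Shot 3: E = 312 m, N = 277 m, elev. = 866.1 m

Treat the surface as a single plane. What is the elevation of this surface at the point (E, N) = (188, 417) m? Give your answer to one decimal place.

Two edge vectors: Shot 1→Shot 2 = (-303, -13, 63.4), Shot 1→Shot 3 = (-191, 203, 91).
Normal n = (Shot 1→Shot 2) × (Shot 1→Shot 3) = (-14053.2, 15463.6, -63992).
So ∂z/∂E = −n_x/n_z = −0.21961 and ∂z/∂N = −n_y/n_z = 0.24165.
Intercept c from Shot 1: 775.1 + 110.46 − 17.88 = 867.68.
At (188, 417): z = −41.3 + 100.8 + 867.68 = 927.2 m.

927.2 m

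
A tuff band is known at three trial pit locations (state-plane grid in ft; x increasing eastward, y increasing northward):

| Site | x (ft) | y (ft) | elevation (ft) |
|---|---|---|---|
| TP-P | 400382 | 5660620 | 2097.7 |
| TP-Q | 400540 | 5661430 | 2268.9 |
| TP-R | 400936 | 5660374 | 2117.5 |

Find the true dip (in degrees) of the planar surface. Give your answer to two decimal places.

12.56°

Let the plane be z = a·x + b·y + c.
TP-Q−TP-P: 158a + 810b = 171.2;  TP-R−TP-P: 554a − 246b = 19.8.
Solving gives a = 0.11926, b = 0.18809.
Gradient magnitude |∇z| = √(a² + b²) = √(0.01422 + 0.03538) = 0.22272.
True dip = arctan(0.22272) = 12.56°, dipping toward SSW (azimuth ≈ 212°).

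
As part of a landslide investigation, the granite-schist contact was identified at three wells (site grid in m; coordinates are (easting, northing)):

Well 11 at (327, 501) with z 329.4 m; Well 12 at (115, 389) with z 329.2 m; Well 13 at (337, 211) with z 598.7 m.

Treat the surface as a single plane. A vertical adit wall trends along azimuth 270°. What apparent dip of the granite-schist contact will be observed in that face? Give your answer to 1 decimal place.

25.8°

Two edge vectors: Well 11→Well 12 = (-212, -112, -0.2), Well 11→Well 13 = (10, -290, 269.3).
Normal n = (Well 11→Well 12) × (Well 11→Well 13) = (-30219.6, 57089.6, 62600).
So ∂z/∂E = −n_x/n_z = 0.48274 and ∂z/∂N = −n_y/n_z = −0.91197.
Unit vector along 270° is (sin 270°, cos 270°) = (-1.0000, -0.0000).
Slope in that direction = a·(-1.0000) + b·(-0.0000) = −0.48274.
Apparent dip = arctan|0.48274| = 25.8° (true dip is 45.9°, so apparent ≤ true as expected).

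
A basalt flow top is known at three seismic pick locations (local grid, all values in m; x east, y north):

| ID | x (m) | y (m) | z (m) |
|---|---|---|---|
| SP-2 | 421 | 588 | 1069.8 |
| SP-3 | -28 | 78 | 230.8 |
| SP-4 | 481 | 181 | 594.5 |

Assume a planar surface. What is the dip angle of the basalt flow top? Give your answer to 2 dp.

Two edge vectors: SP-2→SP-3 = (-449, -510, -839), SP-2→SP-4 = (60, -407, -475.3).
Normal n = (SP-2→SP-3) × (SP-2→SP-4) = (-99070, -263749.7, 213343).
So ∂z/∂x = −n_x/n_z = 0.46437 and ∂z/∂y = −n_y/n_z = 1.23627.
Gradient magnitude |∇z| = √(a² + b²) = √(0.21564 + 1.52837) = 1.32061.
True dip = arctan(1.32061) = 52.87°, dipping toward SSW (azimuth ≈ 201°).

52.87°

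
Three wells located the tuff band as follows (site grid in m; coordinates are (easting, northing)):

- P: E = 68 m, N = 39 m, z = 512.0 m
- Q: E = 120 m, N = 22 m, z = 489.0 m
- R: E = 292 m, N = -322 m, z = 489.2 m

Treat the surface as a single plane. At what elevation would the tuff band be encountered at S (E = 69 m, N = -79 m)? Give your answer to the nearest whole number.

543 m

Two edge vectors: P→Q = (52, -17, -23), P→R = (224, -361, -22.8).
Normal n = (P→Q) × (P→R) = (-7915.4, -3966.4, -14964).
So ∂z/∂E = −n_x/n_z = −0.52896 and ∂z/∂N = −n_y/n_z = −0.26506.
Intercept c from P: 512 + 35.97 + 10.34 = 558.31.
At (69, -79): z = −36.5 + 20.9 + 558.31 = 542.7 m.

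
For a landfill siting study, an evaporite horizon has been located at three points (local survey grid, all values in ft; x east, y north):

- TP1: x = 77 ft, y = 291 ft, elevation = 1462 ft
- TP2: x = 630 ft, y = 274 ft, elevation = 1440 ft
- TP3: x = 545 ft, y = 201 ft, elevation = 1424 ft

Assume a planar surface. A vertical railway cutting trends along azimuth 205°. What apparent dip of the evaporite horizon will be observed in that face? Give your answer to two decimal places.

12.34°

Let the plane be z = a·x + b·y + c.
TP2−TP1: 553a − 17b = −22;  TP3−TP1: 468a − 90b = −38.
Solving gives a = −0.03190, b = 0.25633.
Unit vector along 205° is (sin 205°, cos 205°) = (-0.4226, -0.9063).
Slope in that direction = a·(-0.4226) + b·(-0.9063) = −0.21883.
Apparent dip = arctan|0.21883| = 12.34° (true dip is 14.5°, so apparent ≤ true as expected).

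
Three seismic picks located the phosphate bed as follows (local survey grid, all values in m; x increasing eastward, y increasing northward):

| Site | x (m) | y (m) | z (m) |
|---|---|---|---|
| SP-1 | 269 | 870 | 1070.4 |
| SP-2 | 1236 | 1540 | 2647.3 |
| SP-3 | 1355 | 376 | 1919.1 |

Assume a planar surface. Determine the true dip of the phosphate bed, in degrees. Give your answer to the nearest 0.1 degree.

53.3°

Two edge vectors: SP-1→SP-2 = (967, 670, 1576.9), SP-1→SP-3 = (1086, -494, 848.7).
Normal n = (SP-1→SP-2) × (SP-1→SP-3) = (1347617.6, 891820.5, -1205318).
So ∂z/∂x = −n_x/n_z = 1.11806 and ∂z/∂y = −n_y/n_z = 0.73990.
Gradient magnitude |∇z| = √(a² + b²) = √(1.25006 + 0.54746) = 1.34072.
True dip = arctan(1.34072) = 53.3°, dipping toward WSW (azimuth ≈ 237°).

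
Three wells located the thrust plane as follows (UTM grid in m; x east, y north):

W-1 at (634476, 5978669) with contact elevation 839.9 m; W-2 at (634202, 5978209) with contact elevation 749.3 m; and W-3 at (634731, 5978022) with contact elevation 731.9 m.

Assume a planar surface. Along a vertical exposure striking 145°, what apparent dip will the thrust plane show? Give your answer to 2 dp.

Two edge vectors: W-1→W-2 = (-274, -460, -90.6), W-1→W-3 = (255, -647, -108).
Normal n = (W-1→W-2) × (W-1→W-3) = (-8938.2, -52695, 294578).
So ∂z/∂x = −n_x/n_z = 0.03034 and ∂z/∂y = −n_y/n_z = 0.17888.
Unit vector along 145° is (sin 145°, cos 145°) = (0.5736, -0.8192).
Slope in that direction = a·(0.5736) + b·(-0.8192) = −0.12913.
Apparent dip = arctan|0.12913| = 7.36° (true dip is 10.3°, so apparent ≤ true as expected).

7.36°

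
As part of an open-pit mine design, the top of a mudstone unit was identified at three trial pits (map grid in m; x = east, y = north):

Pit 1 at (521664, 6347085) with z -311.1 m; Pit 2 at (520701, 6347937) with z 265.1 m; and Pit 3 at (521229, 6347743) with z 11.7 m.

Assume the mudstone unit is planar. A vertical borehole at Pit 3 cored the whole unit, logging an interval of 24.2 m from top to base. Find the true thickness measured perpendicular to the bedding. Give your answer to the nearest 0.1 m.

22.0 m

Let the plane be z = a·x + b·y + c.
Pit 2−Pit 1: −963a + 852b = 576.2;  Pit 3−Pit 1: −435a + 658b = 322.8.
Solving gives a = −0.39582, b = 0.22890.
|∇z| = √(a²+b²) = 0.45724, so dip δ = arctan(0.45724) = 24.57°.
True thickness = vertical thickness × cos δ = 24.2 × cos 24.57° = 22.0 m.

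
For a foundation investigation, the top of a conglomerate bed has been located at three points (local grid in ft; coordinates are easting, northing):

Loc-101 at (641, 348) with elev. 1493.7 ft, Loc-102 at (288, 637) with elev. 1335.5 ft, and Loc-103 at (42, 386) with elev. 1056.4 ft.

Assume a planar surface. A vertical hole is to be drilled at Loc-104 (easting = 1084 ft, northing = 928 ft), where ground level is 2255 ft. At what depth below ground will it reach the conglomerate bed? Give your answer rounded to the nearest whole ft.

Two edge vectors: Loc-101→Loc-102 = (-353, 289, -158.2), Loc-101→Loc-103 = (-599, 38, -437.3).
Normal n = (Loc-101→Loc-102) × (Loc-101→Loc-103) = (-120368.1, -59605.1, 159697).
So ∂z/∂easting = −n_x/n_z = 0.75373 and ∂z/∂northing = −n_y/n_z = 0.37324.
Intercept c from Loc-101: 1493.7 − 483.14 − 129.89 = 880.67.
At (1084, 928): z_contact = 817.0 + 346.4 + 880.67 = 2044.1 ft.
Depth below ground = 2255 − 2044.1 = 211 ft.

211 ft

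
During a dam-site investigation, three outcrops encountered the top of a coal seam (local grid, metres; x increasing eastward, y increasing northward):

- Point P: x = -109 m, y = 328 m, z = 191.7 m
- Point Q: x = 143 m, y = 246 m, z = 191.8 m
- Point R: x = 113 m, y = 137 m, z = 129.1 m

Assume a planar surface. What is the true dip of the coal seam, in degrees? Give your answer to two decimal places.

Two edge vectors: Point P→Point Q = (252, -82, 0.1), Point P→Point R = (222, -191, -62.6).
Normal n = (Point P→Point Q) × (Point P→Point R) = (5152.3, 15797.4, -29928).
So ∂z/∂x = −n_x/n_z = 0.17216 and ∂z/∂y = −n_y/n_z = 0.52785.
Gradient magnitude |∇z| = √(a² + b²) = √(0.02964 + 0.27862) = 0.55521.
True dip = arctan(0.55521) = 29.04°, dipping toward SSW (azimuth ≈ 198°).

29.04°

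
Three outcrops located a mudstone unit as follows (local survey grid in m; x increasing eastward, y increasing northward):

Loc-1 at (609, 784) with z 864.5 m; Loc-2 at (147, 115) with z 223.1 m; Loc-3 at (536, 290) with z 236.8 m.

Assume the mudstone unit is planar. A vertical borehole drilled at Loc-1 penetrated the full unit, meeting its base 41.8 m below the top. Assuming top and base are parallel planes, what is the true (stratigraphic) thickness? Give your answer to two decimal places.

23.49 m

Two edge vectors: Loc-1→Loc-2 = (-462, -669, -641.4), Loc-1→Loc-3 = (-73, -494, -627.7).
Normal n = (Loc-1→Loc-2) × (Loc-1→Loc-3) = (103079.7, -243175.2, 179391).
So ∂z/∂x = −n_x/n_z = −0.57461 and ∂z/∂y = −n_y/n_z = 1.35556.
|∇z| = √(a²+b²) = 1.47232, so dip δ = arctan(1.47232) = 55.82°.
True thickness = vertical thickness × cos δ = 41.8 × cos 55.82° = 23.49 m.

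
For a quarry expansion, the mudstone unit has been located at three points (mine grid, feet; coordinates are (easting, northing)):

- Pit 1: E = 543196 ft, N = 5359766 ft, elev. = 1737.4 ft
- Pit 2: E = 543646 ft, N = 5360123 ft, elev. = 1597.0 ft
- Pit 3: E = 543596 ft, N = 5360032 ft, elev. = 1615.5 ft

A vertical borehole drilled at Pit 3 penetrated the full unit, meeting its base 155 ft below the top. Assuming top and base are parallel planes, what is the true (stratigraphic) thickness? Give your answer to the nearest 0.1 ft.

149.5 ft

Two edge vectors: Pit 1→Pit 2 = (450, 357, -140.4), Pit 1→Pit 3 = (400, 266, -121.9).
Normal n = (Pit 1→Pit 2) × (Pit 1→Pit 3) = (-6171.9, -1305, -23100).
So ∂z/∂E = −n_x/n_z = −0.26718 and ∂z/∂N = −n_y/n_z = −0.05649.
|∇z| = √(a²+b²) = 0.27309, so dip δ = arctan(0.27309) = 15.27°.
True thickness = vertical thickness × cos δ = 155 × cos 15.27° = 149.5 ft.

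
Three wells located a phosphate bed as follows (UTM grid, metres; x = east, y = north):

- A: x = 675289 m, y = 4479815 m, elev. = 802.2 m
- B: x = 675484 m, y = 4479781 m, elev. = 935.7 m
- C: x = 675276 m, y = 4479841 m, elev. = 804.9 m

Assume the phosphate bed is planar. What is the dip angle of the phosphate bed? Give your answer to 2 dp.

Two edge vectors: A→B = (195, -34, 133.5), A→C = (-13, 26, 2.7).
Normal n = (A→B) × (A→C) = (-3562.8, -2262, 4628).
So ∂z/∂x = −n_x/n_z = 0.76984 and ∂z/∂y = −n_y/n_z = 0.48876.
Gradient magnitude |∇z| = √(a² + b²) = √(0.59265 + 0.23889) = 0.91189.
True dip = arctan(0.91189) = 42.36°, dipping toward WSW (azimuth ≈ 238°).

42.36°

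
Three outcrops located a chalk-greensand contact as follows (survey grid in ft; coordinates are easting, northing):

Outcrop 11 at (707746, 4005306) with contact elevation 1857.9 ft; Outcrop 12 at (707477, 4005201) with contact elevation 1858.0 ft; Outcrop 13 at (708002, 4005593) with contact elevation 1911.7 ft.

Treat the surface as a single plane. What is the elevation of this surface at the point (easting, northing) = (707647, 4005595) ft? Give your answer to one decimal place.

Let the plane be z = a·easting + b·northing + c.
Outcrop 12−Outcrop 11: −269a − 105b = 0.1;  Outcrop 13−Outcrop 11: 256a + 287b = 53.8.
Solving gives a = −0.112825150, b = 0.288094907.
Then c = 1857.9 − a·707746 − b·4005306 = −1072198.81.
At (707647, 4005595): z = −79840.4 + 1153991.5 − 1072198.81 = 1952.3 ft.

1952.3 ft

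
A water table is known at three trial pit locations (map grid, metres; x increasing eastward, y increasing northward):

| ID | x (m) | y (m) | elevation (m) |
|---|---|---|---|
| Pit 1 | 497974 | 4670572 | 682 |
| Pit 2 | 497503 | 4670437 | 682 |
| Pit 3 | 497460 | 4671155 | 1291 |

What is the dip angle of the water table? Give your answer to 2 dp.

40.94°

Two edge vectors: Pit 1→Pit 2 = (-471, -135, 0), Pit 1→Pit 3 = (-514, 583, 609).
Normal n = (Pit 1→Pit 2) × (Pit 1→Pit 3) = (-82215, 286839, -343983).
So ∂z/∂x = −n_x/n_z = −0.23901 and ∂z/∂y = −n_y/n_z = 0.83388.
Gradient magnitude |∇z| = √(a² + b²) = √(0.05713 + 0.69535) = 0.86745.
True dip = arctan(0.86745) = 40.94°, dipping toward SSE (azimuth ≈ 164°).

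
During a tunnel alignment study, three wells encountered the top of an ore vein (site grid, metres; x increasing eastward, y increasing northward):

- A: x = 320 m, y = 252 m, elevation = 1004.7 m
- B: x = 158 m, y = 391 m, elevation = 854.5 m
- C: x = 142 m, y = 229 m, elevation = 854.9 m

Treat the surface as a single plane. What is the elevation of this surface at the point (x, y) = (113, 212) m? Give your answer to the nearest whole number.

Let the plane be z = a·x + b·y + c.
B−A: −162a + 139b = −150.2;  C−A: −178a − 23b = −149.8.
Solving gives a = 0.85278, b = −0.08669.
Then c = 1004.7 − a·320 − b·252 = 753.66.
At (113, 212): z = 96.4 − 18.4 + 753.66 = 831.6 m.

832 m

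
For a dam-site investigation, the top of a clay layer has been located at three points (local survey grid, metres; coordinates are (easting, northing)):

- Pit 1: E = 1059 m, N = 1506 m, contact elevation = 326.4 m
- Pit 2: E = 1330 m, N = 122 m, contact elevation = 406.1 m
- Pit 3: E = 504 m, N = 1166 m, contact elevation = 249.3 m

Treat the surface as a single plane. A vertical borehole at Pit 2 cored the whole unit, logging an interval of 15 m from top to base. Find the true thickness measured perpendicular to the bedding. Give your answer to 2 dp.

14.82 m

Two edge vectors: Pit 1→Pit 2 = (271, -1384, 79.7), Pit 1→Pit 3 = (-555, -340, -77.1).
Normal n = (Pit 1→Pit 2) × (Pit 1→Pit 3) = (133804.4, -23339.4, -860260).
So ∂z/∂E = −n_x/n_z = 0.15554 and ∂z/∂N = −n_y/n_z = −0.02713.
|∇z| = √(a²+b²) = 0.15789, so dip δ = arctan(0.15789) = 8.97°.
True thickness = vertical thickness × cos δ = 15 × cos 8.97° = 14.82 m.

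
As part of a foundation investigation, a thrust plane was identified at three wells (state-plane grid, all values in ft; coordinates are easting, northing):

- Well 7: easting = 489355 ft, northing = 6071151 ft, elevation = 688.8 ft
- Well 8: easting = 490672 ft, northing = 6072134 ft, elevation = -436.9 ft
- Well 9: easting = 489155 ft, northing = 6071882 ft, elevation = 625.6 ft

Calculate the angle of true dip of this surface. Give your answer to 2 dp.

Two edge vectors: Well 7→Well 8 = (1317, 983, -1125.7), Well 7→Well 9 = (-200, 731, -63.2).
Normal n = (Well 7→Well 8) × (Well 7→Well 9) = (760761.1, 308374.4, 1159327).
So ∂z/∂easting = −n_x/n_z = −0.65621 and ∂z/∂northing = −n_y/n_z = −0.26599.
Gradient magnitude |∇z| = √(a² + b²) = √(0.43061 + 0.07075) = 0.70807.
True dip = arctan(0.70807) = 35.30°, dipping toward ENE (azimuth ≈ 068°).

35.30°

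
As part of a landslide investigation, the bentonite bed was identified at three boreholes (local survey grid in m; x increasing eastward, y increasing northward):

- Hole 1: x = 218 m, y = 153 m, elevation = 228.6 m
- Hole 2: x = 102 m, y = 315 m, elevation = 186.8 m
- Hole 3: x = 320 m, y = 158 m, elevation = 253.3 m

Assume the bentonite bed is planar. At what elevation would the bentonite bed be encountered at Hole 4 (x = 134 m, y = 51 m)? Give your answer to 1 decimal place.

Let the plane be z = a·x + b·y + c.
Hole 2−Hole 1: −116a + 162b = −41.8;  Hole 3−Hole 1: 102a + 5b = 24.7.
Solving gives a = 0.24616, b = −0.08176.
Then c = 228.6 − a·218 − b·153 = 187.45.
At (134, 51): z = 33.0 − 4.2 + 187.45 = 216.3 m.

216.3 m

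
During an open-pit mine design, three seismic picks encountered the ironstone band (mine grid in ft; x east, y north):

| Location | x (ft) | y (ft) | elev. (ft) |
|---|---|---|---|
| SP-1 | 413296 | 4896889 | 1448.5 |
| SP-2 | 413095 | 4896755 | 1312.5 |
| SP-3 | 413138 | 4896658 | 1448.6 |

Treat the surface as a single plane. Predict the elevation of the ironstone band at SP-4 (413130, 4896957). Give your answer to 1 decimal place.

1184.0 ft

Two edge vectors: SP-1→SP-2 = (-201, -134, -136), SP-1→SP-3 = (-158, -231, 0.1).
Normal n = (SP-1→SP-2) × (SP-1→SP-3) = (-31429.4, 21508.1, 25259).
So ∂z/∂x = −n_x/n_z = 1.244285205 and ∂z/∂y = −n_y/n_z = −0.851502435.
Intercept c from SP-1: 1448.5 − 514258.10 + 4169712.91 = 3656903.31.
At (413130, 4896957): z = 514051.5 − 4169770.8 + 3656903.31 = 1184.0 ft.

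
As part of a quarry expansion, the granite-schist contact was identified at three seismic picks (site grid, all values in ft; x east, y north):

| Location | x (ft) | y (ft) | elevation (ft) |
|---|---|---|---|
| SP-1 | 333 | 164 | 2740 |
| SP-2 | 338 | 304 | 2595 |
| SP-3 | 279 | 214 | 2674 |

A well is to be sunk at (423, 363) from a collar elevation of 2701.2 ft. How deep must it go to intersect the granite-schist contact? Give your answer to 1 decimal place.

146.2 ft

Two edge vectors: SP-1→SP-2 = (5, 140, -145), SP-1→SP-3 = (-54, 50, -66).
Normal n = (SP-1→SP-2) × (SP-1→SP-3) = (-1990, 8160, 7810).
So ∂z/∂x = −n_x/n_z = 0.25480 and ∂z/∂y = −n_y/n_z = −1.04481.
Intercept c from SP-1: 2740 − 84.85 + 171.35 = 2826.50.
At (423, 363): z_contact = 107.78 − 379.27 + 2826.50 = 2555.01 ft.
Depth below ground = 2701.2 − 2555.01 = 146.2 ft.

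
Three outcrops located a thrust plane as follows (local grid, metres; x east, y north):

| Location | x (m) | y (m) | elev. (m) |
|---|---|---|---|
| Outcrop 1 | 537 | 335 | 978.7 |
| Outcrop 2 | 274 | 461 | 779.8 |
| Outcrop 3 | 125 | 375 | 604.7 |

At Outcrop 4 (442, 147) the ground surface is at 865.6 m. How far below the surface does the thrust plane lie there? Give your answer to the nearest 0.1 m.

Let the plane be z = a·x + b·y + c.
Outcrop 2−Outcrop 1: −263a + 126b = −198.9;  Outcrop 3−Outcrop 1: −412a + 40b = −374.
Solving gives a = 0.94627, b = 0.39658.
Then c = 978.7 − a·537 − b·335 = 337.70.
At (442, 147): z_contact = 418.25 + 58.30 + 337.70 = 814.25 m.
Depth below ground = 865.6 − 814.25 = 51.4 m.

51.4 m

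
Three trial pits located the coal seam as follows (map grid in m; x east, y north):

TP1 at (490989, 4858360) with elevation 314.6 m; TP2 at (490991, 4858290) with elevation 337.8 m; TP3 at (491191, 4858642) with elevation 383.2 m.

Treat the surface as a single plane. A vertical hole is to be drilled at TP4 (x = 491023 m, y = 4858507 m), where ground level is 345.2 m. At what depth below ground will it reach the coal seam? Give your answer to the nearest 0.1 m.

Two edge vectors: TP1→TP2 = (2, -70, 23.2), TP1→TP3 = (202, 282, 68.6).
Normal n = (TP1→TP2) × (TP1→TP3) = (-11344.4, 4549.2, 14704).
So ∂z/∂x = −n_x/n_z = 0.771517954 and ∂z/∂y = −n_y/n_z = −0.309385201.
Intercept c from TP1: 314.6 − 378806.83 + 1503104.69 = 1124612.46.
At (491023, 4858507): z_contact = 378833.06 − 1503150.17 + 1124612.46 = 295.35 m.
Depth below ground = 345.2 − 295.35 = 49.8 m.

49.8 m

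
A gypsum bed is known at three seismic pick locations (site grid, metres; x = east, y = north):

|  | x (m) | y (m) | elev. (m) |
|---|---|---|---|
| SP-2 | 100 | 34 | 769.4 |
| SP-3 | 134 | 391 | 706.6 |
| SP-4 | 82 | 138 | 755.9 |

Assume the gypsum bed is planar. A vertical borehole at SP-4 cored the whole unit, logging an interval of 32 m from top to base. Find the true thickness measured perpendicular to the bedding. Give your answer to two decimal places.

Let the plane be z = a·x + b·y + c.
SP-3−SP-2: 34a + 357b = −62.8;  SP-4−SP-2: −18a + 104b = −13.5.
Solving gives a = −0.17182, b = −0.15955.
|∇z| = √(a²+b²) = 0.23447, so dip δ = arctan(0.23447) = 13.20°.
True thickness = vertical thickness × cos δ = 32 × cos 13.20° = 31.16 m.

31.16 m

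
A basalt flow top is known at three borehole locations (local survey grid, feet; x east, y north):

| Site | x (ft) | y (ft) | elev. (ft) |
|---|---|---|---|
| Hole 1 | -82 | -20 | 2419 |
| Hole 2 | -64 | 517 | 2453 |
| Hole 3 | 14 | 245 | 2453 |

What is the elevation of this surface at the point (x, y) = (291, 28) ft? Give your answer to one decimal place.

Let the plane be z = a·x + b·y + c.
Hole 2−Hole 1: 18a + 537b = 34;  Hole 3−Hole 1: 96a + 265b = 34.
Solving gives a = 0.19768, b = 0.05669.
Then c = 2419 − a·-82 − b·-20 = 2436.34.
At (291, 28): z = 57.5 + 1.6 + 2436.34 = 2495.5 ft.

2495.5 ft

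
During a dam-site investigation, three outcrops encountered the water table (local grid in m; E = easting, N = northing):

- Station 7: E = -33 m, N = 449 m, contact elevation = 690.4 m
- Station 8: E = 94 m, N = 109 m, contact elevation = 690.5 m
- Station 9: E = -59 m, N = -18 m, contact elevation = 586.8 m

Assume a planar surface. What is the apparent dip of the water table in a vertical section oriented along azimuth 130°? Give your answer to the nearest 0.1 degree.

15.2°

Let the plane be z = a·E + b·N + c.
Station 8−Station 7: 127a − 340b = 0.1;  Station 9−Station 7: −26a − 467b = −103.6.
Solving gives a = 0.51755, b = 0.19303.
Unit vector along 130° is (sin 130°, cos 130°) = (0.7660, -0.6428).
Slope in that direction = a·(0.7660) + b·(-0.6428) = 0.27239.
Apparent dip = arctan|0.27239| = 15.2° (true dip is 28.9°, so apparent ≤ true as expected).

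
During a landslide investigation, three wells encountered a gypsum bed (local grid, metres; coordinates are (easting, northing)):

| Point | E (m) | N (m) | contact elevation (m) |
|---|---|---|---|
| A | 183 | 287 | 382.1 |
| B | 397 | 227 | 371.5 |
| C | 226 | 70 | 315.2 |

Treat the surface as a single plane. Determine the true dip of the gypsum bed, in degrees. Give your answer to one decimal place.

17.7°

Two edge vectors: A→B = (214, -60, -10.6), A→C = (43, -217, -66.9).
Normal n = (A→B) × (A→C) = (1713.8, 13860.8, -43858).
So ∂z/∂E = −n_x/n_z = 0.03908 and ∂z/∂N = −n_y/n_z = 0.31604.
Gradient magnitude |∇z| = √(a² + b²) = √(0.00153 + 0.09988) = 0.31844.
True dip = arctan(0.31844) = 17.7°, dipping toward S (azimuth ≈ 187°).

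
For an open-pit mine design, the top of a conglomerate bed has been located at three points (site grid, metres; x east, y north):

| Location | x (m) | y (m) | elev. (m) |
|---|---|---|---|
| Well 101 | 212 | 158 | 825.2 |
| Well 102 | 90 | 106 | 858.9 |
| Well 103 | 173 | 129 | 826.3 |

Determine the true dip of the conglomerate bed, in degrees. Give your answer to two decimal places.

44.74°

Two edge vectors: Well 101→Well 102 = (-122, -52, 33.7), Well 101→Well 103 = (-39, -29, 1.1).
Normal n = (Well 101→Well 102) × (Well 101→Well 103) = (920.1, -1180.1, 1510).
So ∂z/∂x = −n_x/n_z = −0.60934 and ∂z/∂y = −n_y/n_z = 0.78152.
Gradient magnitude |∇z| = √(a² + b²) = √(0.37129 + 0.61078) = 0.99099.
True dip = arctan(0.99099) = 44.74°, dipping toward SE (azimuth ≈ 142°).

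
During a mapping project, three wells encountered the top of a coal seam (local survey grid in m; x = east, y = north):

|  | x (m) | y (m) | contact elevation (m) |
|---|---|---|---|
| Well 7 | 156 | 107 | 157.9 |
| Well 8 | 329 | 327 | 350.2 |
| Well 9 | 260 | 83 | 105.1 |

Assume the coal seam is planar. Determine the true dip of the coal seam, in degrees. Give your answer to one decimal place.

Let the plane be z = a·x + b·y + c.
Well 8−Well 7: 173a + 220b = 192.3;  Well 9−Well 7: 104a − 24b = −52.8.
Solving gives a = −0.25898, b = 1.07774.
Gradient magnitude |∇z| = √(a² + b²) = √(0.06707 + 1.16153) = 1.10842.
True dip = arctan(1.10842) = 47.9°, dipping toward SSE (azimuth ≈ 166°).

47.9°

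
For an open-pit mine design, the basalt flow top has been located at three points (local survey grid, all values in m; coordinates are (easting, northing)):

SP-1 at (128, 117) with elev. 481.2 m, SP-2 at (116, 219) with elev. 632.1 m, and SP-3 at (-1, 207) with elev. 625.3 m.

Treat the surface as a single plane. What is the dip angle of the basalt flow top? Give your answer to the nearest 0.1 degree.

Let the plane be z = a·E + b·N + c.
SP-2−SP-1: −12a + 102b = 150.9;  SP-3−SP-1: −129a + 90b = 144.1.
Solving gives a = −0.09250, b = 1.46853.
Gradient magnitude |∇z| = √(a² + b²) = √(0.00856 + 2.15658) = 1.47144.
True dip = arctan(1.47144) = 55.8°, dipping toward S (azimuth ≈ 176°).

55.8°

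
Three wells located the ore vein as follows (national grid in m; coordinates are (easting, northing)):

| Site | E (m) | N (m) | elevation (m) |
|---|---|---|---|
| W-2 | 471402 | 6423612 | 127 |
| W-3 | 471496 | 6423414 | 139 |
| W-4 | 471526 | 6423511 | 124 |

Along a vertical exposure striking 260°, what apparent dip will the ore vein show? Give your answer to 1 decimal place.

7.9°

Two edge vectors: W-2→W-3 = (94, -198, 12), W-2→W-4 = (124, -101, -3).
Normal n = (W-2→W-3) × (W-2→W-4) = (1806, 1770, 15058).
So ∂z/∂E = −n_x/n_z = −0.11994 and ∂z/∂N = −n_y/n_z = −0.11755.
Unit vector along 260° is (sin 260°, cos 260°) = (-0.9848, -0.1736).
Slope in that direction = a·(-0.9848) + b·(-0.1736) = 0.13853.
Apparent dip = arctan|0.13853| = 7.9° (true dip is 9.5°, so apparent ≤ true as expected).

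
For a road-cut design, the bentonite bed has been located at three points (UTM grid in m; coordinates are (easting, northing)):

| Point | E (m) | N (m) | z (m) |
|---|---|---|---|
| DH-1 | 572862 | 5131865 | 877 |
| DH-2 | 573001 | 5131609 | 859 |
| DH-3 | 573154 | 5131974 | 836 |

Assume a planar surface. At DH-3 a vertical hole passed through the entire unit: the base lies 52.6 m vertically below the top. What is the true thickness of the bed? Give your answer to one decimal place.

Let the plane be z = a·E + b·N + c.
DH-2−DH-1: 139a − 256b = −18;  DH-3−DH-1: 292a + 109b = −41.
Solving gives a = −0.13857, b = −0.00493.
|∇z| = √(a²+b²) = 0.13866, so dip δ = arctan(0.13866) = 7.89°.
True thickness = vertical thickness × cos δ = 52.6 × cos 7.89° = 52.1 m.

52.1 m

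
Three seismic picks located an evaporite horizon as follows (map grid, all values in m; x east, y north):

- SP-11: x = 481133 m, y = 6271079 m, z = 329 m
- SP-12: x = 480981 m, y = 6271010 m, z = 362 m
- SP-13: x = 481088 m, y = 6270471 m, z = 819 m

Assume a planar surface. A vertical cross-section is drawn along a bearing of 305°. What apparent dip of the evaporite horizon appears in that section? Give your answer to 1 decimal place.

30.7°

Let the plane be z = a·x + b·y + c.
SP-12−SP-11: −152a − 69b = 33;  SP-13−SP-11: −45a − 608b = 490.
Solving gives a = 0.15391, b = −0.81731.
Unit vector along 305° is (sin 305°, cos 305°) = (-0.8192, 0.5736).
Slope in that direction = a·(-0.8192) + b·(0.5736) = −0.59487.
Apparent dip = arctan|0.59487| = 30.7° (true dip is 39.7°, so apparent ≤ true as expected).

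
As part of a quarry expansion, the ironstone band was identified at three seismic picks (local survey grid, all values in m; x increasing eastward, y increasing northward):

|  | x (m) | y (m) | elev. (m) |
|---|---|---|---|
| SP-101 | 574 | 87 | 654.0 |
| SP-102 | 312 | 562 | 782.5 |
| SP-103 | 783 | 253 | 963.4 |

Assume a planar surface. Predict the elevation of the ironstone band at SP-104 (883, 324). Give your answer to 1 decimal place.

1105.1 m

Two edge vectors: SP-101→SP-102 = (-262, 475, 128.5), SP-101→SP-103 = (209, 166, 309.4).
Normal n = (SP-101→SP-102) × (SP-101→SP-103) = (125634, 107919.3, -142767).
So ∂z/∂x = −n_x/n_z = 0.87999 and ∂z/∂y = −n_y/n_z = 0.75591.
Intercept c from SP-101: 654 − 505.12 − 65.76 = 83.12.
At (883, 324): z = 777.0 + 244.9 + 83.12 = 1105.1 m.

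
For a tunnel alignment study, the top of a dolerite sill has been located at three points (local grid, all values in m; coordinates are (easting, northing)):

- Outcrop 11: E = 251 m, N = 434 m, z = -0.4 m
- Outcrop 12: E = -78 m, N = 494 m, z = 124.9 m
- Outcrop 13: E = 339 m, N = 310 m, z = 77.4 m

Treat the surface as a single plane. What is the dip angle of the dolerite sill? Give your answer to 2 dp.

49.66°

Two edge vectors: Outcrop 11→Outcrop 12 = (-329, 60, 125.3), Outcrop 11→Outcrop 13 = (88, -124, 77.8).
Normal n = (Outcrop 11→Outcrop 12) × (Outcrop 11→Outcrop 13) = (20205.2, 36622.6, 35516).
So ∂z/∂E = −n_x/n_z = −0.56890 and ∂z/∂N = −n_y/n_z = −1.03116.
Gradient magnitude |∇z| = √(a² + b²) = √(0.32365 + 1.06329) = 1.17768.
True dip = arctan(1.17768) = 49.66°, dipping toward NNE (azimuth ≈ 029°).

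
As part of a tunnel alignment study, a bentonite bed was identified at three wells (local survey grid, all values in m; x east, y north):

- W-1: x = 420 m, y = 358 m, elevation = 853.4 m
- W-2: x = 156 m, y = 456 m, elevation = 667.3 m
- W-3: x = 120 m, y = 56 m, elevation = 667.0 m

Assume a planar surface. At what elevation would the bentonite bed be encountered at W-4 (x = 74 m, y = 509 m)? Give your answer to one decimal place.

Let the plane be z = a·x + b·y + c.
W-2−W-1: −264a + 98b = −186.1;  W-3−W-1: −300a − 302b = −186.4.
Solving gives a = 0.68240, b = −0.06067.
Then c = 853.4 − a·420 − b·358 = 588.51.
At (74, 509): z = 50.5 − 30.9 + 588.51 = 608.1 m.

608.1 m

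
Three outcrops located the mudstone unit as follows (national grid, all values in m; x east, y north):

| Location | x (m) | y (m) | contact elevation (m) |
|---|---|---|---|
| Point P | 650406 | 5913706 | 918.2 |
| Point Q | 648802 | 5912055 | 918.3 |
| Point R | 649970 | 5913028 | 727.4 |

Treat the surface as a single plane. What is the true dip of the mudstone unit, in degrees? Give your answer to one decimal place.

50.1°

Let the plane be z = a·x + b·y + c.
Point Q−Point P: −1604a − 1651b = 0.1;  Point R−Point P: −436a − 678b = −190.8.
Solving gives a = −0.85695, b = 0.83249.
Gradient magnitude |∇z| = √(a² + b²) = √(0.73436 + 0.69304) = 1.19474.
True dip = arctan(1.19474) = 50.1°, dipping toward SE (azimuth ≈ 134°).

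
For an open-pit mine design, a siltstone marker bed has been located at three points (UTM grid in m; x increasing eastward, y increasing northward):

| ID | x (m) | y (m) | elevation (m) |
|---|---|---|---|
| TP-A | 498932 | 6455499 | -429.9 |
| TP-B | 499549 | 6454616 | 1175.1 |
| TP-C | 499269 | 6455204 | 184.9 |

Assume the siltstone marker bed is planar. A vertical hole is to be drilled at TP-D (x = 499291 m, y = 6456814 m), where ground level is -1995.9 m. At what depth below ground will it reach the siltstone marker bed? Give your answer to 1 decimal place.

Two edge vectors: TP-A→TP-B = (617, -883, 1605), TP-A→TP-C = (337, -295, 614.8).
Normal n = (TP-A→TP-B) × (TP-A→TP-C) = (-69393.4, 161553.4, 115556).
So ∂z/∂x = −n_x/n_z = 0.600517498 and ∂z/∂y = −n_y/n_z = −1.398052892.
Intercept c from TP-A: -429.9 − 299617.40 + 9025129.05 = 8725081.75.
At (499291, 6456814): z_contact = 299832.98 − 9026967.49 + 8725081.75 = -2052.75 m.
Depth below ground = -1995.9 − (-2052.75) = 56.9 m.

56.9 m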